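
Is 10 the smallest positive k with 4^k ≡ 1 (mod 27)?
Powers of 4 mod 27: 4^1≡4, 4^2≡16, 4^3≡10, 4^4≡13, 4^5≡25, 4^6≡19, 4^7≡22, 4^8≡7, 4^9≡1. Already 4^9≡1, so the order is 9 < 10. No, the actual order is 9.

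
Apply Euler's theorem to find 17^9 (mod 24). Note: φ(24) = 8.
By Euler: 17^{8} ≡ 1 (mod 24) since gcd(17, 24) = 1. 9 = 1×8 + 1. So 17^{9} ≡ 17^{1} ≡ 17 (mod 24)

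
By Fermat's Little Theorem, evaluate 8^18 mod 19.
By Fermat's Little Theorem, 8^{18} ≡ 1 (mod 19) since 19 is prime and gcd(8, 19) = 1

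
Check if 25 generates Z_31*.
25^{3} ≡ 1 (mod 31) and 3 < 30, so ord_31(25) = 3 ≠ 30 and 25 is not a primitive root.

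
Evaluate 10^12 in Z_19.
By repeated squaring (mod 19): 10^{1}≡10, 10^{2}≡5, 10^{4}≡6, 10^{8}≡17. Then 10^{12} = 10^{8+4} ≡ 17 × 6 ≡ 7 (mod 19)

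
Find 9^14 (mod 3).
By repeated squaring (mod 3): 9^{1}≡0, 9^{2}≡0, 9^{4}≡0, 9^{8}≡0. Then 9^{14} = 9^{8+4+2} ≡ 0 × 0 × 0 ≡ 0 (mod 3)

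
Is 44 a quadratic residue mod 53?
By Euler's criterion: 44^{26} ≡ 1 mod 53. Since this equals 1, 44 is a QR.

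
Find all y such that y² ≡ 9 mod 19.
The square roots of 9 mod 19 are 16 and 3. Verify: 16² = 256 ≡ 9 mod 19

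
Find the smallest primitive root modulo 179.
g = 2. Powers: [2, 4, 8, 16, 32, 64, ...] generates all 178 non-zero residues.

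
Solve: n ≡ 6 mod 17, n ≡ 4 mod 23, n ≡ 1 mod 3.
M = 17 × 23 × 3 = 1173. M₁ = 69, y₁ ≡ 1 mod 17. M₂ = 51, y₂ ≡ 14 mod 23. M₃ = 391, y₃ ≡ 1 mod 3. n = 6×69×1 + 4×51×14 + 1×391×1 ≡ 142 mod 1173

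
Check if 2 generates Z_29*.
ord_29(2) divides 28. For each prime q|28: 2^{14}≡28, 2^{4}≡16, none ≡ 1. So 2 has order 28 and is a primitive root mod 29.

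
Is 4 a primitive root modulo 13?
4^{6} ≡ 1 (mod 13) and 6 < 12, so ord_13(4) = 6 ≠ 12 and 4 is not a primitive root.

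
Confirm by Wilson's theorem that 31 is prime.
(30)! mod 31 = 30. Since this equals -1 mod 31, Wilson confirms 31 is prime.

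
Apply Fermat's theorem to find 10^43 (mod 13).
By Fermat: 10^{12} ≡ 1 (mod 13). 43 = 3×12 + 7. So 10^{43} ≡ 10^{7} ≡ 10 (mod 13)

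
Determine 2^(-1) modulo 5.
Since 5 is prime, by Fermat 2^(-1) ≡ 2^{3} ≡ 3 (mod 5). Verify: 2 × 3 = 6 ≡ 1 (mod 5)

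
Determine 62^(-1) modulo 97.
Since 97 is prime, by Fermat 62^(-1) ≡ 62^{95} ≡ 36 (mod 97). Verify: 62 × 36 = 2232 ≡ 1 (mod 97)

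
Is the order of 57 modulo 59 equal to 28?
Powers of 57 mod 59: 57^1≡57, 57^2≡4, 57^3≡51, 57^4≡16, 57^5≡27, 57^6≡5, 57^7≡49, 57^8≡20, 57^9≡19, 57^10≡21, 57^11≡17, 57^12≡25, 57^13≡9, 57^14≡41, 57^15≡36, 57^16≡46, 57^17≡26, 57^18≡7, 57^19≡45, 57^20≡28, 57^21≡3, 57^22≡53, 57^23≡12, 57^24≡35, 57^25≡48, 57^26≡22, 57^27≡15, 57^28≡29, 57^29≡1. 57^28≡29≢1, so ord ≠ 28. No, the actual order is 29.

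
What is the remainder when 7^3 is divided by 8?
7^{3} = 343 ≡ 7 mod 8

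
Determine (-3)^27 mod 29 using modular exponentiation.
By repeated squaring mod 29: (-3)^{1}≡26, (-3)^{2}≡9, (-3)^{4}≡23, (-3)^{8}≡7, (-3)^{16}≡20. Then (-3)^{27} = (-3)^{16+8+2+1} ≡ 20 × 7 × 9 × 26 ≡ 19 mod 29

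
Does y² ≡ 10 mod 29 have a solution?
By Euler's criterion: 10^{14} ≡ 28 mod 29. Since this equals -1 (≡ 28), 10 is not a QR.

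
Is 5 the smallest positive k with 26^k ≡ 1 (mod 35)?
Powers of 26 mod 35: 26^1≡26, 26^2≡11, 26^3≡6, 26^4≡16, 26^5≡31, 26^6≡1. 26^5≡31≢1, so ord ≠ 5. No, the actual order is 6.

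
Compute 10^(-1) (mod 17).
Since 17 is prime, by Fermat 10^(-1) ≡ 10^{15} ≡ 12 (mod 17). Verify: 10 × 12 = 120 ≡ 1 (mod 17)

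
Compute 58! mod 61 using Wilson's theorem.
(60)! = (58)! × (59) × (60) ≡ -1 mod 61. So (58)! ≡ -1 × [(60)(59)]^(-1) ≡ 30 mod 61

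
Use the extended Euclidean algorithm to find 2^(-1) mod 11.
Extended GCD: 2(-5) + 11(1) = 1. So 2^(-1) ≡ -5 ≡ 6 (mod 11). Verify: 2 × 6 = 12 ≡ 1 (mod 11)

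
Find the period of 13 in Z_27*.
Powers of 13 mod 27: 13^1≡13, 13^2≡7, 13^3≡10, 13^4≡22, 13^5≡16, 13^6≡19, 13^7≡4, 13^8≡25, 13^9≡1. ord_27(13) = 9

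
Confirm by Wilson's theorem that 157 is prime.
(156)! mod 157 = 156. Since this equals -1 mod 157, Wilson confirms 157 is prime.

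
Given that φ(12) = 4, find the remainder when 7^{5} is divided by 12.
By Euler: 7^{4} ≡ 1 (mod 12) since gcd(7, 12) = 1. 5 = 1×4 + 1. So 7^{5} ≡ 7^{1} ≡ 7 (mod 12)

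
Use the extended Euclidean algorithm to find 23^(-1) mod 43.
Extended GCD: 23(15) + 43(-8) = 1. So 23^(-1) ≡ 15 mod 43. Verify: 23 × 15 = 345 ≡ 1 mod 43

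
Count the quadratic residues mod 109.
Exactly half the non-zero residues mod a prime are QRs: (109-1)/2 = 54.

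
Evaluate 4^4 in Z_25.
4^{4} = 256 ≡ 6 (mod 25)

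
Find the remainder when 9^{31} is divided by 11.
By Fermat: 9^{10} ≡ 1 mod 11. 31 = 3×10 + 1. So 9^{31} ≡ 9^{1} ≡ 9 mod 11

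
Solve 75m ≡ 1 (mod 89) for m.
Since 89 is prime, by Fermat 75^(-1) ≡ 75^{87} ≡ 19 (mod 89). Verify: 75 × 19 = 1425 ≡ 1 (mod 89)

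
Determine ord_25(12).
Powers of 12 mod 25: 12^1≡12, 12^2≡19, 12^3≡3, 12^4≡11, 12^5≡7, 12^6≡9, 12^7≡8, 12^8≡21, 12^9≡2, 12^10≡24, 12^11≡13, 12^12≡6, 12^13≡22, 12^14≡14, 12^15≡18, 12^16≡16, 12^17≡17, 12^18≡4, 12^19≡23, 12^20≡1. So the order of 12 is 20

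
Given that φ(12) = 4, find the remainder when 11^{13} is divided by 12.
By Euler: 11^{4} ≡ 1 mod 12 since gcd(11, 12) = 1. 13 = 3×4 + 1. So 11^{13} ≡ 11^{1} ≡ 11 mod 12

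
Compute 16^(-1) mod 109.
Since 109 is prime, by Fermat 16^(-1) ≡ 16^{107} ≡ 75 mod 109. Verify: 16 × 75 = 1200 ≡ 1 mod 109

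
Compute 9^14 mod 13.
Using Fermat: 9^{12} ≡ 1 (mod 13). 14 ≡ 2 (mod 12). So 9^{14} ≡ 9^{2} ≡ 3 (mod 13)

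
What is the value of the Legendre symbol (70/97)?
(70/97) = 70^{48} mod 97 = 1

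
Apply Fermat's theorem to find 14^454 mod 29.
By Fermat: 14^{28} ≡ 1 mod 29. 454 ≡ 6 mod 28. So 14^{454} ≡ 14^{6} ≡ 5 mod 29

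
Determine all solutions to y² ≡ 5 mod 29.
The square roots of 5 mod 29 are 18 and 11. Verify: 18² = 324 ≡ 5 mod 29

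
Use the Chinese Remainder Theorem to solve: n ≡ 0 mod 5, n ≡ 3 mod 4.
M = 5 × 4 = 20. M₁ = 4, y₁ ≡ 4 mod 5. M₂ = 5, y₂ ≡ 1 mod 4. n = 0×4×4 + 3×5×1 ≡ 15 mod 20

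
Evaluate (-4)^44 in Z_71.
By repeated squaring mod 71: (-4)^{1}≡67, (-4)^{2}≡16, (-4)^{4}≡43, (-4)^{8}≡3, (-4)^{16}≡9, (-4)^{32}≡10. Then (-4)^{44} = (-4)^{32+8+4} ≡ 10 × 3 × 43 ≡ 12 mod 71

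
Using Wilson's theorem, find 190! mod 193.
(192)! = (190)! × (191) × (192) ≡ -1 mod 193. So (190)! ≡ -1 × [(192)(191)]^(-1) ≡ 96 mod 193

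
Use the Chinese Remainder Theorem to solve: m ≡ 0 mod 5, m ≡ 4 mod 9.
M = 5 × 9 = 45. M₁ = 9, y₁ ≡ 4 mod 5. M₂ = 5, y₂ ≡ 2 mod 9. m = 0×9×4 + 4×5×2 ≡ 40 mod 45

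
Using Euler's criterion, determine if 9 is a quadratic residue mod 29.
By Euler's criterion: 9^{14} ≡ 1 mod 29. Since this equals 1, 9 is a QR.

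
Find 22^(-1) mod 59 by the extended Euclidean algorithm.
Extended GCD: 22(-8) + 59(3) = 1. So 22^(-1) ≡ -8 ≡ 51 mod 59. Verify: 22 × 51 = 1122 ≡ 1 mod 59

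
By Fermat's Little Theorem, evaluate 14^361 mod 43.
By Fermat: 14^{42} ≡ 1 (mod 43). 361 ≡ 25 (mod 42). So 14^{361} ≡ 14^{25} ≡ 17 (mod 43)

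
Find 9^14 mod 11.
Using Fermat: 9^{10} ≡ 1 mod 11. 14 ≡ 4 mod 10. So 9^{14} ≡ 9^{4} ≡ 5 mod 11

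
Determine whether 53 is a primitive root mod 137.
ord_137(53) divides 136. For each prime q|136: 53^{68}≡136, 53^{8}≡60, none ≡ 1. So 53 has order 136 and is a primitive root mod 137.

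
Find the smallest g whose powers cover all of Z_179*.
g = 2. Powers: [2, 4, 8, 16, 32, 64, 128, 77, 154, ...] generates all 178 non-zero residues.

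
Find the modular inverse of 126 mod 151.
Since 151 is prime, by Fermat 126^(-1) ≡ 126^{149} ≡ 6 mod 151. Verify: 126 × 6 = 756 ≡ 1 mod 151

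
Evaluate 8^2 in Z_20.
8^{2} = 64 ≡ 4 mod 20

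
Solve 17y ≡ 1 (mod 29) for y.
Since 29 is prime, by Fermat 17^(-1) ≡ 17^{27} ≡ 12 (mod 29). Verify: 17 × 12 = 204 ≡ 1 (mod 29)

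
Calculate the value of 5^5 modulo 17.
By repeated squaring (mod 17): 5^{1}≡5, 5^{2}≡8, 5^{4}≡13. Then 5^{5} = 5^{4+1} ≡ 13 × 5 ≡ 14 (mod 17)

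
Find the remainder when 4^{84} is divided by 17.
By Fermat: 4^{16} ≡ 1 (mod 17). 84 = 5×16 + 4. So 4^{84} ≡ 4^{4} ≡ 1 (mod 17)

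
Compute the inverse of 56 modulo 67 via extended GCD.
Extended GCD: 56(6) + 67(-5) = 1. So 56^(-1) ≡ 6 mod 67. Verify: 56 × 6 = 336 ≡ 1 mod 67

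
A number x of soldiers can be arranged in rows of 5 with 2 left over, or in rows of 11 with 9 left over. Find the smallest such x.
M = 5 × 11 = 55. M₁ = 11, y₁ ≡ 1 mod 5. M₂ = 5, y₂ ≡ 9 mod 11. x = 2×11×1 + 9×5×9 ≡ 42 mod 55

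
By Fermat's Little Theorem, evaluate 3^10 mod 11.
By Fermat's Little Theorem, 3^{10} ≡ 1 (mod 11) since 11 is prime and gcd(3, 11) = 1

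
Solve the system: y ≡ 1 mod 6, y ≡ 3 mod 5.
M = 6 × 5 = 30. M₁ = 5, y₁ ≡ 5 mod 6. M₂ = 6, y₂ ≡ 1 mod 5. y = 1×5×5 + 3×6×1 ≡ 13 mod 30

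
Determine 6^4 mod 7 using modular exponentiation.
6^{4} = 1296 ≡ 1 (mod 7)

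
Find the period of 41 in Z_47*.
Powers of 41 mod 47: 41^1≡41, 41^2≡36, 41^3≡19, 41^4≡27, 41^5≡26, 41^6≡32, 41^7≡43, 41^8≡24, 41^9≡44, 41^10≡18, 41^11≡33, 41^12≡37, 41^13≡13, 41^14≡16, 41^15≡45, 41^16≡12, 41^17≡22, 41^18≡9, 41^19≡40, 41^20≡42, 41^21≡30, 41^22≡8, 41^23≡46, 41^24≡6, 41^25≡11, 41^26≡28, 41^27≡20, 41^28≡21, 41^29≡15, 41^30≡4, 41^31≡23, 41^32≡3, 41^33≡29, 41^34≡14, 41^35≡10, 41^36≡34, 41^37≡31, 41^38≡2, 41^39≡35, 41^40≡25, 41^41≡38, 41^42≡7, 41^43≡5, 41^44≡17, 41^45≡39, 41^46≡1. ord_47(41) = 46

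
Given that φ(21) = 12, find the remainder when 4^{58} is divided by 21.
By Euler: 4^{12} ≡ 1 mod 21 since gcd(4, 21) = 1. 58 = 4×12 + 10. So 4^{58} ≡ 4^{10} ≡ 4 mod 21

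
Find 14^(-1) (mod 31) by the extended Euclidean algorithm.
Extended GCD: 14(-11) + 31(5) = 1. So 14^(-1) ≡ -11 ≡ 20 (mod 31). Verify: 14 × 20 = 280 ≡ 1 (mod 31)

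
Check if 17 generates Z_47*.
17^{23} ≡ 1 mod 47 and 23 < 46, so ord_47(17) = 23 ≠ 46 and 17 is not a primitive root.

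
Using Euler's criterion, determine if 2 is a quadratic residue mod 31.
By Euler's criterion: 2^{15} ≡ 1 mod 31. Since this equals 1, 2 is a QR.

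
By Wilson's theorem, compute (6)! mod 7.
By Wilson's theorem, (6)! ≡ -1 ≡ 6 mod 7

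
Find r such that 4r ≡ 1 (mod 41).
Since 41 is prime, by Fermat 4^(-1) ≡ 4^{39} ≡ 31 (mod 41). Verify: 4 × 31 = 124 ≡ 1 (mod 41)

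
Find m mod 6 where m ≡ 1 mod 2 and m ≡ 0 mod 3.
M = 2 × 3 = 6. M₁ = 3, y₁ ≡ 1 mod 2. M₂ = 2, y₂ ≡ 2 mod 3. m = 1×3×1 + 0×2×2 ≡ 3 mod 6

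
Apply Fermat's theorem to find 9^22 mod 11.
By Fermat: 9^{10} ≡ 1 mod 11. 22 = 2×10 + 2. So 9^{22} ≡ 9^{2} ≡ 4 mod 11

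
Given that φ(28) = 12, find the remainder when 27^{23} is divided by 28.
By Euler: 27^{12} ≡ 1 (mod 28) since gcd(27, 28) = 1. 23 = 1×12 + 11. So 27^{23} ≡ 27^{11} ≡ 27 (mod 28)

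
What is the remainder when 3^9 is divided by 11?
By repeated squaring (mod 11): 3^{1}≡3, 3^{2}≡9, 3^{4}≡4, 3^{8}≡5. Then 3^{9} = 3^{8+1} ≡ 5 × 3 ≡ 4 (mod 11)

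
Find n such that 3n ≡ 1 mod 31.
Since 31 is prime, by Fermat 3^(-1) ≡ 3^{29} ≡ 21 mod 31. Verify: 3 × 21 = 63 ≡ 1 mod 31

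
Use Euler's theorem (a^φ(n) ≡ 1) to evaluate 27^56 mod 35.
By Euler: 27^{24} ≡ 1 (mod 35) since gcd(27, 35) = 1. 56 = 2×24 + 8. So 27^{56} ≡ 27^{8} ≡ 1 (mod 35)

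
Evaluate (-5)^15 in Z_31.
By repeated squaring mod 31: (-5)^{1}≡26, (-5)^{2}≡25, (-5)^{4}≡5, (-5)^{8}≡25. Then (-5)^{15} = (-5)^{8+4+2+1} ≡ 25 × 5 × 25 × 26 ≡ 30 mod 31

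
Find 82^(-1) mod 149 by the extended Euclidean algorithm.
Extended GCD: 82(20) + 149(-11) = 1. So 82^(-1) ≡ 20 mod 149. Verify: 82 × 20 = 1640 ≡ 1 mod 149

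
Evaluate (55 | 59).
(55/59) = 55^{29} mod 59 = -1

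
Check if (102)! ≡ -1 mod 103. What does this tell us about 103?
(102)! mod 103 = 102. Since this equals -1 mod 103, Wilson confirms 103 is prime.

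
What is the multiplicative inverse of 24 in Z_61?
Since 61 is prime, by Fermat 24^(-1) ≡ 24^{59} ≡ 28 (mod 61). Verify: 24 × 28 = 672 ≡ 1 (mod 61)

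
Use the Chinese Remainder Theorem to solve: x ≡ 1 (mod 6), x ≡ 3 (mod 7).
M = 6 × 7 = 42. M₁ = 7, y₁ ≡ 1 (mod 6). M₂ = 6, y₂ ≡ 6 (mod 7). x = 1×7×1 + 3×6×6 ≡ 31 (mod 42)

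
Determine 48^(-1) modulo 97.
Since 97 is prime, by Fermat 48^(-1) ≡ 48^{95} ≡ 95 (mod 97). Verify: 48 × 95 = 4560 ≡ 1 (mod 97)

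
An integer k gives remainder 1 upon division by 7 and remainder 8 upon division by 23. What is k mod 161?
M = 7 × 23 = 161. M₁ = 23, y₁ ≡ 4 mod 7. M₂ = 7, y₂ ≡ 10 mod 23. k = 1×23×4 + 8×7×10 ≡ 8 mod 161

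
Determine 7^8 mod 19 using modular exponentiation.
By repeated squaring (mod 19): 7^{1}≡7, 7^{2}≡11, 7^{4}≡7, 7^{8}≡11. So 7^{8} ≡ 11 (mod 19)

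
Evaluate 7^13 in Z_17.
By repeated squaring mod 17: 7^{1}≡7, 7^{2}≡15, 7^{4}≡4, 7^{8}≡16. Then 7^{13} = 7^{8+4+1} ≡ 16 × 4 × 7 ≡ 6 mod 17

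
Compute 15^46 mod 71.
By repeated squaring mod 71: 15^{1}≡15, 15^{2}≡12, 15^{4}≡2, 15^{8}≡4, 15^{16}≡16, 15^{32}≡43. Then 15^{46} = 15^{32+8+4+2} ≡ 43 × 4 × 2 × 12 ≡ 10 mod 71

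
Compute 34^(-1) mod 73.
Since 73 is prime, by Fermat 34^(-1) ≡ 34^{71} ≡ 58 mod 73. Verify: 34 × 58 = 1972 ≡ 1 mod 73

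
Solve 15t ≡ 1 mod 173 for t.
Since 173 is prime, by Fermat 15^(-1) ≡ 15^{171} ≡ 150 mod 173. Verify: 15 × 150 = 2250 ≡ 1 mod 173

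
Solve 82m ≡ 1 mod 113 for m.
Since 113 is prime, by Fermat 82^(-1) ≡ 82^{111} ≡ 51 mod 113. Verify: 82 × 51 = 4182 ≡ 1 mod 113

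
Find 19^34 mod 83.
By repeated squaring mod 83: 19^{1}≡19, 19^{2}≡29, 19^{4}≡11, 19^{8}≡38, 19^{16}≡33, 19^{32}≡10. Then 19^{34} = 19^{32+2} ≡ 10 × 29 ≡ 41 mod 83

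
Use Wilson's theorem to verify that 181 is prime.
(180)! mod 181 = 180. Since this equals -1 (mod 181), Wilson confirms 181 is prime.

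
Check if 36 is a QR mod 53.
By Euler's criterion: 36^{26} ≡ 1 (mod 53). Since this equals 1, 36 is a QR.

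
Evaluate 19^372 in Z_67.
Using Fermat: 19^{66} ≡ 1 (mod 67). 372 ≡ 42 (mod 66). So 19^{372} ≡ 19^{42} ≡ 14 (mod 67)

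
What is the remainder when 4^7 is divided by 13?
By repeated squaring (mod 13): 4^{1}≡4, 4^{2}≡3, 4^{4}≡9. Then 4^{7} = 4^{4+2+1} ≡ 9 × 3 × 4 ≡ 4 (mod 13)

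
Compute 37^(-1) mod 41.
Since 41 is prime, by Fermat 37^(-1) ≡ 37^{39} ≡ 10 mod 41. Verify: 37 × 10 = 370 ≡ 1 mod 41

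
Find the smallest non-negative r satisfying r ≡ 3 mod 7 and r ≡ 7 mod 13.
M = 7 × 13 = 91. M₁ = 13, y₁ ≡ 6 mod 7. M₂ = 7, y₂ ≡ 2 mod 13. r = 3×13×6 + 7×7×2 ≡ 59 mod 91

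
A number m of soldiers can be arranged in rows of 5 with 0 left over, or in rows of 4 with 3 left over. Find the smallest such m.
M = 5 × 4 = 20. M₁ = 4, y₁ ≡ 4 mod 5. M₂ = 5, y₂ ≡ 1 mod 4. m = 0×4×4 + 3×5×1 ≡ 15 mod 20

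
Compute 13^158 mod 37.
Using Fermat: 13^{36} ≡ 1 (mod 37). 158 ≡ 14 (mod 36). So 13^{158} ≡ 13^{14} ≡ 25 (mod 37)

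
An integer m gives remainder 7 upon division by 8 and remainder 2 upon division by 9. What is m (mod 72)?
M = 8 × 9 = 72. M₁ = 9, y₁ ≡ 1 (mod 8). M₂ = 8, y₂ ≡ 8 (mod 9). m = 7×9×1 + 2×8×8 ≡ 47 (mod 72)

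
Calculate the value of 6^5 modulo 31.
By repeated squaring mod 31: 6^{1}≡6, 6^{2}≡5, 6^{4}≡25. Then 6^{5} = 6^{4+1} ≡ 25 × 6 ≡ 26 mod 31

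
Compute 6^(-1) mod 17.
Since 17 is prime, by Fermat 6^(-1) ≡ 6^{15} ≡ 3 mod 17. Verify: 6 × 3 = 18 ≡ 1 mod 17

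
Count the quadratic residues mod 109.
Exactly half the non-zero residues mod a prime are QRs: (109-1)/2 = 54.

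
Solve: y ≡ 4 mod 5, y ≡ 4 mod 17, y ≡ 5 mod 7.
M = 5 × 17 × 7 = 595. M₁ = 119, y₁ ≡ 4 mod 5. M₂ = 35, y₂ ≡ 1 mod 17. M₃ = 85, y₃ ≡ 1 mod 7. y = 4×119×4 + 4×35×1 + 5×85×1 ≡ 89 mod 595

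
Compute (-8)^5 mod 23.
By repeated squaring (mod 23): (-8)^{1}≡15, (-8)^{2}≡18, (-8)^{4}≡2. Then (-8)^{5} = (-8)^{4+1} ≡ 2 × 15 ≡ 7 (mod 23)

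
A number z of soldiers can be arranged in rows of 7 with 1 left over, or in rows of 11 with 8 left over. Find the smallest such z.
M = 7 × 11 = 77. M₁ = 11, y₁ ≡ 2 mod 7. M₂ = 7, y₂ ≡ 8 mod 11. z = 1×11×2 + 8×7×8 ≡ 8 mod 77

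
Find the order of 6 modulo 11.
Powers of 6 mod 11: 6^1≡6, 6^2≡3, 6^3≡7, 6^4≡9, 6^5≡10, 6^6≡5, 6^7≡8, 6^8≡4, 6^9≡2, 6^10≡1. So the order of 6 is 10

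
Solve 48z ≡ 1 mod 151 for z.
Since 151 is prime, by Fermat 48^(-1) ≡ 48^{149} ≡ 129 mod 151. Verify: 48 × 129 = 6192 ≡ 1 mod 151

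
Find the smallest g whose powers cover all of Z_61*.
g = 2. For each prime q|60: 2^{30}≡60, 2^{20}≡47, 2^{12}≡9, none ≡ 1, so ord_61(2) = 60 and 2 is a primitive root.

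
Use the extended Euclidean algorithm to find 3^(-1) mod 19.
Extended GCD: 3(-6) + 19(1) = 1. So 3^(-1) ≡ -6 ≡ 13 mod 19. Verify: 3 × 13 = 39 ≡ 1 mod 19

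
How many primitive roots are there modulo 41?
A prime p has φ(p-1) primitive roots; here φ(40) = 16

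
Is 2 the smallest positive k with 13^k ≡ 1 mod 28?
Powers of 13 mod 28: 13^1≡13, 13^2≡1. First k with 13^k≡1 is k=2. Yes, ord_28(13) = 2.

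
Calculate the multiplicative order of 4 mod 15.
Powers of 4 mod 15: 4^1≡4, 4^2≡1. Order = 2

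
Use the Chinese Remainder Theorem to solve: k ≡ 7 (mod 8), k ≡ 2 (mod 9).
M = 8 × 9 = 72. M₁ = 9, y₁ ≡ 1 (mod 8). M₂ = 8, y₂ ≡ 8 (mod 9). k = 7×9×1 + 2×8×8 ≡ 47 (mod 72)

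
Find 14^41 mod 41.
Using Fermat: 14^{40} ≡ 1 mod 41. 41 ≡ 1 mod 40. So 14^{41} ≡ 14^{1} ≡ 14 mod 41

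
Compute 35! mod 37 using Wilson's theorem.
(36)! = (35)! × (36) ≡ -1 mod 37. So (35)! ≡ -1 × (36)^(-1) ≡ (-1)×(-1) = 1 mod 37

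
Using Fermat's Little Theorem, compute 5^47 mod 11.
By Fermat: 5^{10} ≡ 1 mod 11. 47 = 4×10 + 7. So 5^{47} ≡ 5^{7} ≡ 3 mod 11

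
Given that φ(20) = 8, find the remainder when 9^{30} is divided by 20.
By Euler: 9^{8} ≡ 1 mod 20 since gcd(9, 20) = 1. 30 = 3×8 + 6. So 9^{30} ≡ 9^{6} ≡ 1 mod 20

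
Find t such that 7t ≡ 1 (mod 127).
Since 127 is prime, by Fermat 7^(-1) ≡ 7^{125} ≡ 109 (mod 127). Verify: 7 × 109 = 763 ≡ 1 (mod 127)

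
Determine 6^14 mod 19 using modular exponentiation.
By repeated squaring (mod 19): 6^{1}≡6, 6^{2}≡17, 6^{4}≡4, 6^{8}≡16. Then 6^{14} = 6^{8+4+2} ≡ 16 × 4 × 17 ≡ 5 (mod 19)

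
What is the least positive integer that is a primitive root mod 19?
g = 2. Powers: [2, 4, 8, 16, 13, 7, 14, 9, 18, ...] generates all 18 non-zero residues.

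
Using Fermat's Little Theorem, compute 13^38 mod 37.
By Fermat: 13^{36} ≡ 1 (mod 37). So 13^{38} = 13^{36} · 13^{2} ≡ 13^{2} ≡ 21 (mod 37)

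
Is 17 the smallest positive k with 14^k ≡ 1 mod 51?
Powers of 14 mod 51: 14^1≡14, 14^2≡43, 14^3≡41, 14^4≡13, 14^5≡29, 14^6≡49, 14^7≡23, 14^8≡16, 14^9≡20, 14^10≡25, 14^11≡44, 14^12≡4, 14^13≡5, 14^14≡19, 14^15≡11, 14^16≡1. Already 14^16≡1, so the order is 16 < 17. No, the actual order is 16.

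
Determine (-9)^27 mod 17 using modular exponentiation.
Using Fermat: (-9)^{16} ≡ 1 mod 17. 27 ≡ 11 mod 16. So (-9)^{27} ≡ (-9)^{11} ≡ 2 mod 17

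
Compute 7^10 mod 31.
By repeated squaring (mod 31): 7^{1}≡7, 7^{2}≡18, 7^{4}≡14, 7^{8}≡10. Then 7^{10} = 7^{8+2} ≡ 10 × 18 ≡ 25 (mod 31)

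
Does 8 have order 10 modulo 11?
ord_11(8) divides 10. For each prime q|10: 8^{5}≡10, 8^{2}≡9, none ≡ 1. So 8 has order 10 and is a primitive root mod 11.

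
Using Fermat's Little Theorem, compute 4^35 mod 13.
By Fermat: 4^{12} ≡ 1 mod 13. 35 = 2×12 + 11. So 4^{35} ≡ 4^{11} ≡ 10 mod 13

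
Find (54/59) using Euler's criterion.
(54/59) = 54^{29} mod 59 = -1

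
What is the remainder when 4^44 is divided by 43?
Using Fermat: 4^{42} ≡ 1 mod 43. 44 ≡ 2 mod 42. So 4^{44} ≡ 4^{2} ≡ 16 mod 43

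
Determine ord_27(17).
Powers of 17 mod 27: 17^1≡17, 17^2≡19, 17^3≡26, 17^4≡10, 17^5≡8, 17^6≡1. Order = 6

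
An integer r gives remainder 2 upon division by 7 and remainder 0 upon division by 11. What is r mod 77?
M = 7 × 11 = 77. M₁ = 11, y₁ ≡ 2 mod 7. M₂ = 7, y₂ ≡ 8 mod 11. r = 2×11×2 + 0×7×8 ≡ 44 mod 77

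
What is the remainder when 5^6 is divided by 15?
By repeated squaring (mod 15): 5^{1}≡5, 5^{2}≡10, 5^{4}≡10. Then 5^{6} = 5^{4+2} ≡ 10 × 10 ≡ 10 (mod 15)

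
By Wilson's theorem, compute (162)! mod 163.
By Wilson's theorem, (162)! ≡ -1 ≡ 162 mod 163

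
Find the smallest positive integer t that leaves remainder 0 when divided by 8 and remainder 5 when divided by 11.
M = 8 × 11 = 88. M₁ = 11, y₁ ≡ 3 mod 8. M₂ = 8, y₂ ≡ 7 mod 11. t = 0×11×3 + 5×8×7 ≡ 16 mod 88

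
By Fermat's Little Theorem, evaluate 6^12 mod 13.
By Fermat's Little Theorem, 6^{12} ≡ 1 (mod 13) since 13 is prime and gcd(6, 13) = 1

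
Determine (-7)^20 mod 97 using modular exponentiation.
By repeated squaring mod 97: (-7)^{1}≡90, (-7)^{2}≡49, (-7)^{4}≡73, (-7)^{8}≡91, (-7)^{16}≡36. Then (-7)^{20} = (-7)^{16+4} ≡ 36 × 73 ≡ 9 mod 97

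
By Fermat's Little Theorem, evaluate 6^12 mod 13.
By Fermat's Little Theorem, 6^{12} ≡ 1 mod 13 since 13 is prime and gcd(6, 13) = 1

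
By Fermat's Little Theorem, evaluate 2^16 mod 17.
By Fermat's Little Theorem, 2^{16} ≡ 1 mod 17 since 17 is prime and gcd(2, 17) = 1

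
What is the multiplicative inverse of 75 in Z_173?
Since 173 is prime, by Fermat 75^(-1) ≡ 75^{171} ≡ 30 (mod 173). Verify: 75 × 30 = 2250 ≡ 1 (mod 173)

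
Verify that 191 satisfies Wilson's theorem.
(190)! mod 191 = 190. Since this equals -1 mod 191, Wilson confirms 191 is prime.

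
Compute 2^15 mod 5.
Using Fermat: 2^{4} ≡ 1 (mod 5). 15 ≡ 3 (mod 4). So 2^{15} ≡ 2^{3} ≡ 3 (mod 5)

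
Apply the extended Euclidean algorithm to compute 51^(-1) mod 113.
Extended GCD: 51(-31) + 113(14) = 1. So 51^(-1) ≡ -31 ≡ 82 mod 113. Verify: 51 × 82 = 4182 ≡ 1 mod 113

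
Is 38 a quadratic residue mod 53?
By Euler's criterion: 38^{26} ≡ 1 mod 53. Since this equals 1, 38 is a QR.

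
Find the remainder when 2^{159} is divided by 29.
By Fermat: 2^{28} ≡ 1 (mod 29). 159 = 5×28 + 19. So 2^{159} ≡ 2^{19} ≡ 26 (mod 29)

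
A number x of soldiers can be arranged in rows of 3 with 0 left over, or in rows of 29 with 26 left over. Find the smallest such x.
M = 3 × 29 = 87. M₁ = 29, y₁ ≡ 2 mod 3. M₂ = 3, y₂ ≡ 10 mod 29. x = 0×29×2 + 26×3×10 ≡ 84 mod 87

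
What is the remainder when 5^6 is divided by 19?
By repeated squaring mod 19: 5^{1}≡5, 5^{2}≡6, 5^{4}≡17. Then 5^{6} = 5^{4+2} ≡ 17 × 6 ≡ 7 mod 19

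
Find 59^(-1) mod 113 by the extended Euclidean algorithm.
Extended GCD: 59(23) + 113(-12) = 1. So 59^(-1) ≡ 23 mod 113. Verify: 59 × 23 = 1357 ≡ 1 mod 113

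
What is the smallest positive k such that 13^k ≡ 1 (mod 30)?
Powers of 13 mod 30: 13^1≡13, 13^2≡19, 13^3≡7, 13^4≡1. So the order of 13 is 4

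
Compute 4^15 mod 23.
By repeated squaring (mod 23): 4^{1}≡4, 4^{2}≡16, 4^{4}≡3, 4^{8}≡9. Then 4^{15} = 4^{8+4+2+1} ≡ 9 × 3 × 16 × 4 ≡ 3 (mod 23)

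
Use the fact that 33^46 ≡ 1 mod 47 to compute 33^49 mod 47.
By Fermat: 33^{46} ≡ 1 mod 47. So 33^{49} = 33^{46} · 33^{3} ≡ 33^{3} ≡ 29 mod 47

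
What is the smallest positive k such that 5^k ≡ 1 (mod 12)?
Powers of 5 mod 12: 5^1≡5, 5^2≡1. So the order of 5 is 2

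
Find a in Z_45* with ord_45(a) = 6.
4 has order 6 mod 45 since 4^{6} ≡ 1 (mod 45) and no smaller power works.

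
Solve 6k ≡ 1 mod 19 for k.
Since 19 is prime, by Fermat 6^(-1) ≡ 6^{17} ≡ 16 mod 19. Verify: 6 × 16 = 96 ≡ 1 mod 19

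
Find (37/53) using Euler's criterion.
(37/53) = 37^{26} mod 53 = 1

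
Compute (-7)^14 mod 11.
Using Fermat: (-7)^{10} ≡ 1 mod 11. 14 ≡ 4 mod 10. So (-7)^{14} ≡ (-7)^{4} ≡ 3 mod 11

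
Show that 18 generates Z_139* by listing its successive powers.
18^1, 18^2, ..., 18^{138} mod 139: [18, 46, 133, 31, 2, 36, 92, 127, 62, 4, 72, 45, 115, 124, 8, 5, 90, 91, 109, 16, 10, 41, 43, 79, 32, 20, 82, 86, 19, 64, 40, 25, 33, 38, 128, 80, 50, 66, 76, 117, 21, 100, 132, 13, 95, 42, 61, 125, 26, 51, 84, 122, 111, 52, 102, 29, 105, 83, 104, 65, 58, 71, 27, 69, 130, 116, 3, 54, 138, 121, 93, 6, 108, 137, 103, 47, 12, 77, 135, 67, 94, 24, 15, 131, 134, 49, 48, 30, 123, 129, 98, 96, 60, 107, 119, 57, 53, 120, 75, 99, 114, 106, 101, 11, 59, 89, 73, 63, 22, 118, 39, 7, 126, 44, 97, 78, 14, 113, 88, 55, 17, 28, 87, 37, 110, 34, 56, 35, 74, 81, 68, 112, 70, 9, 23, 136, 85, 1]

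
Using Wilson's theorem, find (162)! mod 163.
By Wilson's theorem, (162)! ≡ -1 ≡ 162 (mod 163)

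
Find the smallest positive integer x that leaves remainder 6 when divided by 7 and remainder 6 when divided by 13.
M = 7 × 13 = 91. M₁ = 13, y₁ ≡ 6 mod 7. M₂ = 7, y₂ ≡ 2 mod 13. x = 6×13×6 + 6×7×2 ≡ 6 mod 91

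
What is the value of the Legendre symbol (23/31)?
(23/31) = 23^{15} mod 31 = -1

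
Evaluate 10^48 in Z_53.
By repeated squaring (mod 53): 10^{1}≡10, 10^{2}≡47, 10^{4}≡36, 10^{8}≡24, 10^{16}≡46, 10^{32}≡49. Then 10^{48} = 10^{32+16} ≡ 49 × 46 ≡ 28 (mod 53)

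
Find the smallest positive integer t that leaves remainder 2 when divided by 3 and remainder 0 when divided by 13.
M = 3 × 13 = 39. M₁ = 13, y₁ ≡ 1 (mod 3). M₂ = 3, y₂ ≡ 9 (mod 13). t = 2×13×1 + 0×3×9 ≡ 26 (mod 39)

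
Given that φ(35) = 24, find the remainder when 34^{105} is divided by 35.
By Euler: 34^{24} ≡ 1 (mod 35) since gcd(34, 35) = 1. 105 = 4×24 + 9. So 34^{105} ≡ 34^{9} ≡ 34 (mod 35)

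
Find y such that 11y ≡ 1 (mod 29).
Since 29 is prime, by Fermat 11^(-1) ≡ 11^{27} ≡ 8 (mod 29). Verify: 11 × 8 = 88 ≡ 1 (mod 29)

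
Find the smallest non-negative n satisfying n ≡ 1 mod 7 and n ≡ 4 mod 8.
M = 7 × 8 = 56. M₁ = 8, y₁ ≡ 1 mod 7. M₂ = 7, y₂ ≡ 7 mod 8. n = 1×8×1 + 4×7×7 ≡ 36 mod 56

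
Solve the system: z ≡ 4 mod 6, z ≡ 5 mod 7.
M = 6 × 7 = 42. M₁ = 7, y₁ ≡ 1 mod 6. M₂ = 6, y₂ ≡ 6 mod 7. z = 4×7×1 + 5×6×6 ≡ 40 mod 42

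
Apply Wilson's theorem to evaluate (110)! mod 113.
(112)! = (110)! × (111) × (112) ≡ -1 (mod 113). So (110)! ≡ -1 × [(112)(111)]^(-1) ≡ 56 (mod 113)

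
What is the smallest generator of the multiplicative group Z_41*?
g = 6. For each prime q|40: 6^{20}≡40, 6^{8}≡10, none ≡ 1, so ord_41(6) = 40 and 6 is a primitive root.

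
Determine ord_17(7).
Powers of 7 mod 17: 7^1≡7, 7^2≡15, 7^3≡3, 7^4≡4, 7^5≡11, 7^6≡9, 7^7≡12, 7^8≡16, 7^9≡10, 7^10≡2, 7^11≡14, 7^12≡13, 7^13≡6, 7^14≡8, 7^15≡5, 7^16≡1. So the order of 7 is 16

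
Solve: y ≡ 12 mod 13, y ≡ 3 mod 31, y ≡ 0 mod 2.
M = 13 × 31 × 2 = 806. M₁ = 62, y₁ ≡ 4 mod 13. M₂ = 26, y₂ ≡ 6 mod 31. M₃ = 403, y₃ ≡ 1 mod 2. y = 12×62×4 + 3×26×6 + 0×403×1 ≡ 220 mod 806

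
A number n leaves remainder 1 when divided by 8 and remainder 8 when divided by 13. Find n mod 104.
M = 8 × 13 = 104. M₁ = 13, y₁ ≡ 5 mod 8. M₂ = 8, y₂ ≡ 5 mod 13. n = 1×13×5 + 8×8×5 ≡ 73 mod 104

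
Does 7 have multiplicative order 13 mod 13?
Powers of 7 mod 13: 7^1≡7, 7^2≡10, 7^3≡5, 7^4≡9, 7^5≡11, 7^6≡12, 7^7≡6, 7^8≡3, 7^9≡8, 7^10≡4, 7^11≡2, 7^12≡1. Already 7^12≡1, so the order is 12 < 13. No, the actual order is 12.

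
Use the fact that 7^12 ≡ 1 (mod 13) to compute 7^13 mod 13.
By Fermat: 7^{12} ≡ 1 (mod 13). So 7^{13} = 7^{12} · 7^{1} ≡ 7^{1} ≡ 7 (mod 13)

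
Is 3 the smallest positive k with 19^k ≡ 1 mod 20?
Powers of 19 mod 20: 19^1≡19, 19^2≡1. Already 19^2≡1, so the order is 2 < 3. No, the actual order is 2.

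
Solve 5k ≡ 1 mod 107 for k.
Since 107 is prime, by Fermat 5^(-1) ≡ 5^{105} ≡ 43 mod 107. Verify: 5 × 43 = 215 ≡ 1 mod 107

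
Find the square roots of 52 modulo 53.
The square roots of 52 mod 53 are 23 and 30. Verify: 23² = 529 ≡ 52 mod 53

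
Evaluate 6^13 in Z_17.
By repeated squaring mod 17: 6^{1}≡6, 6^{2}≡2, 6^{4}≡4, 6^{8}≡16. Then 6^{13} = 6^{8+4+1} ≡ 16 × 4 × 6 ≡ 10 mod 17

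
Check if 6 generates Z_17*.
ord_17(6) divides 16. For each prime q|16: 6^{8}≡16, none ≡ 1. So 6 has order 16 and is a primitive root mod 17.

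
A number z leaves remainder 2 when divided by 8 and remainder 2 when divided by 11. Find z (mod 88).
M = 8 × 11 = 88. M₁ = 11, y₁ ≡ 3 (mod 8). M₂ = 8, y₂ ≡ 7 (mod 11). z = 2×11×3 + 2×8×7 ≡ 2 (mod 88)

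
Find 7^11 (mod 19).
By repeated squaring (mod 19): 7^{1}≡7, 7^{2}≡11, 7^{4}≡7, 7^{8}≡11. Then 7^{11} = 7^{8+2+1} ≡ 11 × 11 × 7 ≡ 11 (mod 19)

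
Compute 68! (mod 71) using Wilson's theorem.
(70)! = (68)! × (69) × (70) ≡ -1 (mod 71). So (68)! ≡ -1 × [(70)(69)]^(-1) ≡ 35 (mod 71)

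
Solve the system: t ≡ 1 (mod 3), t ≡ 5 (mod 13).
M = 3 × 13 = 39. M₁ = 13, y₁ ≡ 1 (mod 3). M₂ = 3, y₂ ≡ 9 (mod 13). t = 1×13×1 + 5×3×9 ≡ 31 (mod 39)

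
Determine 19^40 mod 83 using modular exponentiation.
By repeated squaring mod 83: 19^{1}≡19, 19^{2}≡29, 19^{4}≡11, 19^{8}≡38, 19^{16}≡33, 19^{32}≡10. Then 19^{40} = 19^{32+8} ≡ 10 × 38 ≡ 48 mod 83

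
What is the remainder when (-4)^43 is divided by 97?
By repeated squaring mod 97: (-4)^{1}≡93, (-4)^{2}≡16, (-4)^{4}≡62, (-4)^{8}≡61, (-4)^{16}≡35, (-4)^{32}≡61. Then (-4)^{43} = (-4)^{32+8+2+1} ≡ 61 × 61 × 16 × 93 ≡ 88 mod 97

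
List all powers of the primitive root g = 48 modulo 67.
48^1, 48^2, ..., 48^{66} mod 67: [48, 26, 42, 6, 20, 22, 51, 36, 53, 65, 38, 15, 50, 55, 27, 23, 32, 62, 28, 4, 58, 37, 34, 24, 13, 21, 3, 10, 11, 59, 18, 60, 66, 19, 41, 25, 61, 47, 45, 16, 31, 14, 2, 29, 52, 17, 12, 40, 44, 35, 5, 39, 63, 9, 30, 33, 43, 54, 46, 64, 57, 56, 8, 49, 7, 1]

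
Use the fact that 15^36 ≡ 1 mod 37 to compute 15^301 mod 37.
By Fermat: 15^{36} ≡ 1 mod 37. 301 ≡ 13 mod 36. So 15^{301} ≡ 15^{13} ≡ 20 mod 37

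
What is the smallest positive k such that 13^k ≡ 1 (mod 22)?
Powers of 13 mod 22: 13^1≡13, 13^2≡15, 13^3≡19, 13^4≡5, 13^5≡21, 13^6≡9, 13^7≡7, 13^8≡3, 13^9≡17, 13^10≡1. ord_22(13) = 10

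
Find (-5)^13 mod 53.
By repeated squaring mod 53: (-5)^{1}≡48, (-5)^{2}≡25, (-5)^{4}≡42, (-5)^{8}≡15. Then (-5)^{13} = (-5)^{8+4+1} ≡ 15 × 42 × 48 ≡ 30 mod 53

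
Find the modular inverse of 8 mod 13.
Since 13 is prime, by Fermat 8^(-1) ≡ 8^{11} ≡ 5 (mod 13). Verify: 8 × 5 = 40 ≡ 1 (mod 13)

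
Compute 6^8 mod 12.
By repeated squaring mod 12: 6^{1}≡6, 6^{2}≡0, 6^{4}≡0, 6^{8}≡0. So 6^{8} ≡ 0 mod 12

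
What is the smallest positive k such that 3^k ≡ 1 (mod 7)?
Powers of 3 mod 7: 3^1≡3, 3^2≡2, 3^3≡6, 3^4≡4, 3^5≡5, 3^6≡1. So the order of 3 is 6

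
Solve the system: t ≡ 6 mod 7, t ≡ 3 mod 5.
M = 7 × 5 = 35. M₁ = 5, y₁ ≡ 3 mod 7. M₂ = 7, y₂ ≡ 3 mod 5. t = 6×5×3 + 3×7×3 ≡ 13 mod 35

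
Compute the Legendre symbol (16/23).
(16/23) = 16^{11} mod 23 = 1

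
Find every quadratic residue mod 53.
Quadratic residues modulo 53: {1, 4, 6, 7, 9, 10, 11, 13, 15, 16, 17, 24, 25, 28, 29, 36, 37, 38, 40, 42, 43, 44, 46, 47, 49, 52}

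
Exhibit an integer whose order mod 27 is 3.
10 has order 3 mod 27 since 10^{3} ≡ 1 (mod 27) and no smaller power works.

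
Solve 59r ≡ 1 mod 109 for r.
Since 109 is prime, by Fermat 59^(-1) ≡ 59^{107} ≡ 85 mod 109. Verify: 59 × 85 = 5015 ≡ 1 mod 109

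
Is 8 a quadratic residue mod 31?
By Euler's criterion: 8^{15} ≡ 1 (mod 31). Since this equals 1, 8 is a QR.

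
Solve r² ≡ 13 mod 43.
The square roots of 13 mod 43 are 23 and 20. Verify: 23² = 529 ≡ 13 mod 43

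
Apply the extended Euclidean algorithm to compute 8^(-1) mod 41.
Extended GCD: 8(-5) + 41(1) = 1. So 8^(-1) ≡ -5 ≡ 36 mod 41. Verify: 8 × 36 = 288 ≡ 1 mod 41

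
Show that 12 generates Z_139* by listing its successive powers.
12^1, 12^2, ..., 12^{138} mod 139: [12, 5, 60, 25, 22, 125, 110, 69, 133, 67, 109, 57, 128, 7, 84, 35, 3, 36, 15, 41, 75, 66, 97, 52, 68, 121, 62, 49, 32, 106, 21, 113, 105, 9, 108, 45, 123, 86, 59, 13, 17, 65, 85, 47, 8, 96, 40, 63, 61, 37, 27, 46, 135, 91, 119, 38, 39, 51, 56, 116, 2, 24, 10, 120, 50, 44, 111, 81, 138, 127, 134, 79, 114, 117, 14, 29, 70, 6, 72, 30, 82, 11, 132, 55, 104, 136, 103, 124, 98, 64, 73, 42, 87, 71, 18, 77, 90, 107, 33, 118, 26, 34, 130, 31, 94, 16, 53, 80, 126, 122, 74, 54, 92, 131, 43, 99, 76, 78, 102, 112, 93, 4, 48, 20, 101, 100, 88, 83, 23, 137, 115, 129, 19, 89, 95, 28, 58, 1]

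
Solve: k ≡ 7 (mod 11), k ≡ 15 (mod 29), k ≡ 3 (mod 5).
M = 11 × 29 × 5 = 1595. M₁ = 145, y₁ ≡ 6 (mod 11). M₂ = 55, y₂ ≡ 19 (mod 29). M₃ = 319, y₃ ≡ 4 (mod 5). k = 7×145×6 + 15×55×19 + 3×319×4 ≡ 73 (mod 1595)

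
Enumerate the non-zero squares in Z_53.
Squares in Z_53*: {1, 4, 6, 7, 9, 10, 11, 13, 15, 16, 17, 24, 25, 28, 29, 36, 37, 38, 40, 42, 43, 44, 46, 47, 49, 52}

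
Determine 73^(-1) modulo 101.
Since 101 is prime, by Fermat 73^(-1) ≡ 73^{99} ≡ 18 mod 101. Verify: 73 × 18 = 1314 ≡ 1 mod 101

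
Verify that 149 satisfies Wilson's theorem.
(148)! mod 149 = 148. Since this equals -1 mod 149, Wilson confirms 149 is prime.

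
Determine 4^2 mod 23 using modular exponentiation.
4^{2} = 16 ≡ 16 (mod 23)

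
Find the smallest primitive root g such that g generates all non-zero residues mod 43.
g = 3. Powers: [3, 9, 27, 38, 28, 41, ...] generates all 42 non-zero residues.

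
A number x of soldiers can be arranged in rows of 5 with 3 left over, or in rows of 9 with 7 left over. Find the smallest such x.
M = 5 × 9 = 45. M₁ = 9, y₁ ≡ 4 (mod 5). M₂ = 5, y₂ ≡ 2 (mod 9). x = 3×9×4 + 7×5×2 ≡ 43 (mod 45)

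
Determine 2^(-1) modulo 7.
Since 7 is prime, by Fermat 2^(-1) ≡ 2^{5} ≡ 4 mod 7. Verify: 2 × 4 = 8 ≡ 1 mod 7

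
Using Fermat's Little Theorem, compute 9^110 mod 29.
By Fermat: 9^{28} ≡ 1 mod 29. 110 = 3×28 + 26. So 9^{110} ≡ 9^{26} ≡ 24 mod 29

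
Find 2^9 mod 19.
By repeated squaring mod 19: 2^{1}≡2, 2^{2}≡4, 2^{4}≡16, 2^{8}≡9. Then 2^{9} = 2^{8+1} ≡ 9 × 2 ≡ 18 mod 19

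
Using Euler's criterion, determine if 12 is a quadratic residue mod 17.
By Euler's criterion: 12^{8} ≡ 16 (mod 17). Since this equals -1 (≡ 16), 12 is not a QR.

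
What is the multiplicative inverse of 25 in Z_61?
Since 61 is prime, by Fermat 25^(-1) ≡ 25^{59} ≡ 22 (mod 61). Verify: 25 × 22 = 550 ≡ 1 (mod 61)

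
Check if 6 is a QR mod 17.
By Euler's criterion: 6^{8} ≡ 16 mod 17. Since this equals -1 (≡ 16), 6 is not a QR.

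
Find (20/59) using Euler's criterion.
(20/59) = 20^{29} mod 59 = 1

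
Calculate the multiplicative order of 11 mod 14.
Powers of 11 mod 14: 11^1≡11, 11^2≡9, 11^3≡1. Order = 3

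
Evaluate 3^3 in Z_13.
3^{3} = 27 ≡ 1 (mod 13)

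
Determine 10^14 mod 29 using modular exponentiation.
By repeated squaring (mod 29): 10^{1}≡10, 10^{2}≡13, 10^{4}≡24, 10^{8}≡25. Then 10^{14} = 10^{8+4+2} ≡ 25 × 24 × 13 ≡ 28 (mod 29)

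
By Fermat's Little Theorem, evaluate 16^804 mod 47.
By Fermat: 16^{46} ≡ 1 mod 47. 804 ≡ 22 mod 46. So 16^{804} ≡ 16^{22} ≡ 3 mod 47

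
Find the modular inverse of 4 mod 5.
Since 5 is prime, by Fermat 4^(-1) ≡ 4^{3} ≡ 4 (mod 5). Verify: 4 × 4 = 16 ≡ 1 (mod 5)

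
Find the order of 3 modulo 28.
Powers of 3 mod 28: 3^1≡3, 3^2≡9, 3^3≡27, 3^4≡25, 3^5≡19, 3^6≡1. Order = 6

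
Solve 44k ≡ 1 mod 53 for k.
Since 53 is prime, by Fermat 44^(-1) ≡ 44^{51} ≡ 47 mod 53. Verify: 44 × 47 = 2068 ≡ 1 mod 53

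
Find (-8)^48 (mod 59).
By repeated squaring (mod 59): (-8)^{1}≡51, (-8)^{2}≡5, (-8)^{4}≡25, (-8)^{8}≡35, (-8)^{16}≡45, (-8)^{32}≡19. Then (-8)^{48} = (-8)^{32+16} ≡ 19 × 45 ≡ 29 (mod 59)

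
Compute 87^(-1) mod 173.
Since 173 is prime, by Fermat 87^(-1) ≡ 87^{171} ≡ 2 mod 173. Verify: 87 × 2 = 174 ≡ 1 mod 173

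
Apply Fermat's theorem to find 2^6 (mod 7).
By Fermat's Little Theorem, 2^{6} ≡ 1 (mod 7) since 7 is prime and gcd(2, 7) = 1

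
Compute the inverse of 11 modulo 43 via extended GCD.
Extended GCD: 11(4) + 43(-1) = 1. So 11^(-1) ≡ 4 mod 43. Verify: 11 × 4 = 44 ≡ 1 mod 43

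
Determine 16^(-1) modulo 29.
Since 29 is prime, by Fermat 16^(-1) ≡ 16^{27} ≡ 20 mod 29. Verify: 16 × 20 = 320 ≡ 1 mod 29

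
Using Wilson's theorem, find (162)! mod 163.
By Wilson's theorem, (162)! ≡ -1 ≡ 162 (mod 163)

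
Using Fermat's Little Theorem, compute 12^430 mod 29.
By Fermat: 12^{28} ≡ 1 mod 29. 430 ≡ 10 mod 28. So 12^{430} ≡ 12^{10} ≡ 28 mod 29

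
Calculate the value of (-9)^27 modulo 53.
By repeated squaring mod 53: (-9)^{1}≡44, (-9)^{2}≡28, (-9)^{4}≡42, (-9)^{8}≡15, (-9)^{16}≡13. Then (-9)^{27} = (-9)^{16+8+2+1} ≡ 13 × 15 × 28 × 44 ≡ 44 mod 53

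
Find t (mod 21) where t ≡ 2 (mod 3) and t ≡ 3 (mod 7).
M = 3 × 7 = 21. M₁ = 7, y₁ ≡ 1 (mod 3). M₂ = 3, y₂ ≡ 5 (mod 7). t = 2×7×1 + 3×3×5 ≡ 17 (mod 21)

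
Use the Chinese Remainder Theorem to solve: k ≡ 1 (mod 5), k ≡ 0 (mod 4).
M = 5 × 4 = 20. M₁ = 4, y₁ ≡ 4 (mod 5). M₂ = 5, y₂ ≡ 1 (mod 4). k = 1×4×4 + 0×5×1 ≡ 16 (mod 20)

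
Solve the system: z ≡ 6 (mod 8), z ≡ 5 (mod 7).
M = 8 × 7 = 56. M₁ = 7, y₁ ≡ 7 (mod 8). M₂ = 8, y₂ ≡ 1 (mod 7). z = 6×7×7 + 5×8×1 ≡ 54 (mod 56)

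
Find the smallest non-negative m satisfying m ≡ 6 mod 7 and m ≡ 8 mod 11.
M = 7 × 11 = 77. M₁ = 11, y₁ ≡ 2 mod 7. M₂ = 7, y₂ ≡ 8 mod 11. m = 6×11×2 + 8×7×8 ≡ 41 mod 77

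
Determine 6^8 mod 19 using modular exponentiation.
By repeated squaring mod 19: 6^{1}≡6, 6^{2}≡17, 6^{4}≡4, 6^{8}≡16. So 6^{8} ≡ 16 mod 19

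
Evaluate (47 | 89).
(47/89) = 47^{44} mod 89 = 1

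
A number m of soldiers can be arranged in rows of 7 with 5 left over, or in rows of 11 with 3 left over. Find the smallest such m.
M = 7 × 11 = 77. M₁ = 11, y₁ ≡ 2 (mod 7). M₂ = 7, y₂ ≡ 8 (mod 11). m = 5×11×2 + 3×7×8 ≡ 47 (mod 77)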